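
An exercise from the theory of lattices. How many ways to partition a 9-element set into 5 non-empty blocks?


S(n,k) = k*S(n-1,k) + S(n-1,k-1).
S(8,5) = 1050, S(8,4) = 1701
S(9,5) = 5*1050 + 1701 = 5250 + 1701
S(9,5) = 6951


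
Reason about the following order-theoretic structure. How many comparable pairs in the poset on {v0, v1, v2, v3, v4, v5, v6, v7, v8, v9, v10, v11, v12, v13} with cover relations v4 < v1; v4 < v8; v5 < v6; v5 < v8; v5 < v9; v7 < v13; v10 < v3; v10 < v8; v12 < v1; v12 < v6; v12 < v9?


A comparable pair {a,b} has a < b or b < a in the order.
Count unordered pairs where one element is strictly below the other.
Examples: {v1,v4}, {v1,v12}, {v3,v10}, {v4,v8}, ...
Total comparable pairs: 11


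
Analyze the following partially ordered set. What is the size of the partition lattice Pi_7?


B(n) = number of set partitions of an n-element set.
B(n) satisfies the recurrence: B(n+1) = sum_k C(n,k)*B(k).
B(7) = 877


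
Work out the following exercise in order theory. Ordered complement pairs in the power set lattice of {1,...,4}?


Complement pair (a,b): a meet b = bottom, a join b = top.
Here: A intersect B = {} and A union B = {1,...,4}.
Pairs found: ({},{1,2,3,4}), ({1},{2,3,4}), ({2},{1,3,4}), ({3},{1,2,4}), ... (12 more)
Total ordered pairs: 16


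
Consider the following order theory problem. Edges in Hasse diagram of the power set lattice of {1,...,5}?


A cover relation a -< b holds when a < b with no c strictly between.
Cover relations:
  {} -< {1}
  {} -< {2}
  {} -< {3}
  {} -< {4}
  {} -< {5}
  {1} -< {1,2}
  {1} -< {1,3}
  {1} -< {1,4}
  ...72 more
Total: 80


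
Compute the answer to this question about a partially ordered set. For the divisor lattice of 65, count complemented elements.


An element a is complemented if some b has a meet b = bottom, a join b = top.
a is complemented iff gcd(a, n/a)=1, i.e. a is a unitary divisor of 65.
Complemented elements: 1, 5, 13, 65
Count: 4


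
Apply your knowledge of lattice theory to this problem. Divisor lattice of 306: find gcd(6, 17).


In a divisor lattice, meet = gcd (greatest common divisor).
By Euclidean algorithm or factoring: gcd(6,17) = 1


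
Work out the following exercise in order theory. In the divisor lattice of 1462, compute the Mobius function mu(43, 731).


In a divisor lattice, mu(a,b) = mu(b/a) where mu is the classical Mobius function.
b/a = 731/43 = 17
Prime factorization of 17: primes [17]
17 is squarefree with 1 prime factor(s), so mu(17) = (-1)^1 = -1


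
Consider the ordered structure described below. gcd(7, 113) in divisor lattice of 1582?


Meet=gcd.
gcd(7,113)=1


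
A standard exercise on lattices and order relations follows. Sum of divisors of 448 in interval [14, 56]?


Interval [14,56] in divisors of 448: [14, 28, 56]
Sum = 98


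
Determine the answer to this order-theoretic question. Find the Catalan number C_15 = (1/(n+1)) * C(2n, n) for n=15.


C(n) = C(2n, n) / (n+1).
C(30, 15) = 155117520
C(15) = 155117520 / 16 = 9694845


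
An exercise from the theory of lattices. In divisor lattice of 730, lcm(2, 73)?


Join=lcm.
gcd(2,73)=1
lcm=146


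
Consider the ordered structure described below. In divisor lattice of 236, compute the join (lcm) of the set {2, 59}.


In a divisor lattice, join = lcm (least common multiple).
Compute lcm iteratively: start with first element, then lcm(current, next).
Elements: [2, 59]
lcm(2,59) = 118
Final lcm = 118


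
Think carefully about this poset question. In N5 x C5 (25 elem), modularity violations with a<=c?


Modular law: if a <= c then a v (b ^ c) = (a v b) ^ c.
Check all triples (a,b,c) with a <= c among 25 elements.
  e.g. a=(a,0), b=(c,0), c=(b,0): lhs=(a,0) != rhs=(b,0)
  e.g. a=(a,0), b=(c,1), c=(b,0): lhs=(a,0) != rhs=(b,0)
Total violating triples: 75


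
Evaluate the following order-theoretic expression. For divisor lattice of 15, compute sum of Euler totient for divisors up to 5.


Divisors of 15 up to 5: [1, 3, 5]
phi values: [1, 2, 4]
Sum = 7


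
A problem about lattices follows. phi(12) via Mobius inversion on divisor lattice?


phi(n) = n * prod_{p|n} (1 - 1/p).
Prime divisors of 12: [2, 3]
phi(12) = 12 * (1 - 1/2) * (1 - 1/3)
phi(12) = 4


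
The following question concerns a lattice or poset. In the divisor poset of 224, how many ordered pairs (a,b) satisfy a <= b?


The order relation is {(a,b) : a <= b}, reflexive so it includes (a,a).
Examples: (1,1), (1,112), (1,14), (1,16), (1,2), ...
Total ordered pairs: 63


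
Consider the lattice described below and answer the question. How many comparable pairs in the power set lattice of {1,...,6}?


A comparable pair {a,b} has a < b or b < a in the order.
Count unordered pairs where one element is strictly below the other.
Examples: {{},{1}}, {{},{2}}, {{},{3}}, {{},{4}}, ...
Total comparable pairs: 665


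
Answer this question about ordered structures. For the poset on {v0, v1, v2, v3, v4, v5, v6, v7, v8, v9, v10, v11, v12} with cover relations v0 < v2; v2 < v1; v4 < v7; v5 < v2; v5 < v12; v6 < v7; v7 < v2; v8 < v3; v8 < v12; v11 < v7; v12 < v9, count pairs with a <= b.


The order relation is {(a,b) : a <= b}, reflexive so it includes (a,a).
Examples: (v0,v0), (v0,v1), (v0,v2), (v1,v1), (v10,v10), ...
Total ordered pairs: 35


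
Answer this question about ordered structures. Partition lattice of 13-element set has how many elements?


B(n) = number of set partitions of an n-element set.
B(n) satisfies the recurrence: B(n+1) = sum_k C(n,k)*B(k).
B(13) = 27644437


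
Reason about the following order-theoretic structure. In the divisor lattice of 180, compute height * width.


Height = length of longest chain minus 1; width = size of largest antichain.
A maximum chain: 1 | 5 | 15 | 45 | 90 | 180  (height 5).
A maximum antichain: {4, 6, 9, 10, 15}  (width 5).
Product = 5 * 5 = 25


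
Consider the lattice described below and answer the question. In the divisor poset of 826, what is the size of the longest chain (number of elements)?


A chain is a totally ordered subset; we count the number of elements in a maximum chain.
Compute, for each element x, the size of the longest chain ending at x:
  1: 1
  2: 2
  7: 2
  59: 2
  14: 3
  118: 3
  ...
A maximum chain: 1 < 2 < 14 < 826
Number of elements in the longest chain: 4


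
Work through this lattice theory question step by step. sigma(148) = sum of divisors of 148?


sigma(n) = sum of divisors.
Divisors of 148: [1, 2, 4, 37, 74, 148]
Sum = 266


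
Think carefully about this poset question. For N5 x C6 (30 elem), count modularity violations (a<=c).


Modular law: if a <= c then a v (b ^ c) = (a v b) ^ c.
Check all triples (a,b,c) with a <= c among 30 elements.
  e.g. a=(a,0), b=(c,0), c=(b,0): lhs=(a,0) != rhs=(b,0)
  e.g. a=(a,0), b=(c,1), c=(b,0): lhs=(a,0) != rhs=(b,0)
Total violating triples: 126


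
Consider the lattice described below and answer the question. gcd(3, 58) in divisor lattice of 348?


Meet=gcd.
gcd(3,58)=1


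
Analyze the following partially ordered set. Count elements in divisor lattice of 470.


Divisors of 470: [1, 2, 5, 10, 47, 94, 235, 470]
Count: 8


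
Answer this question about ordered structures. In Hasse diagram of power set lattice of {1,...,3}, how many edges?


A cover relation a -< b holds when a < b with no c strictly between.
Cover relations:
  {} -< {1}
  {} -< {2}
  {} -< {3}
  {1} -< {1,2}
  {1} -< {1,3}
  {2} -< {1,2}
  {2} -< {2,3}
  {3} -< {1,3}
  ...4 more
Total: 12


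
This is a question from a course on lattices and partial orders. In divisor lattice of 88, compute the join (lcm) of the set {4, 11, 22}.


In a divisor lattice, join = lcm (least common multiple).
Compute lcm iteratively: start with first element, then lcm(current, next).
Elements: [4, 11, 22]
lcm(4,11) = 44
lcm(44,22) = 44
Final lcm = 44


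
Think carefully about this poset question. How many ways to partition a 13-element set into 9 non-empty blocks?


S(n,k) = k*S(n-1,k) + S(n-1,k-1).
S(12,9) = 22275, S(12,8) = 159027
S(13,9) = 9*22275 + 159027 = 200475 + 159027
S(13,9) = 359502


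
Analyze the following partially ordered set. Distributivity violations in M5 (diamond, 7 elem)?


Distributive law: a ^ (b v c) = (a ^ b) v (a ^ c).
Check all 7^3 = 343 ordered triples (a,b,c).
  e.g. a=a1, b=a2, c=a3: lhs=a1 != rhs=0
  e.g. a=a1, b=a2, c=a4: lhs=a1 != rhs=0
Total violating triples: 60


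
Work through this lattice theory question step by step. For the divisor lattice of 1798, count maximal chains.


A maximal chain goes from the minimum element to a maximal element via cover relations.
Counting all min-to-max paths in the cover graph.
Total maximal chains: 6


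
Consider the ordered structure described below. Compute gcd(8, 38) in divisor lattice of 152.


In a divisor lattice, meet = gcd (greatest common divisor).
By Euclidean algorithm or factoring: gcd(8,38) = 2


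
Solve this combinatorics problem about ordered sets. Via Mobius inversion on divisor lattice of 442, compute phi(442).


phi(n) = n * prod_{p|n} (1 - 1/p).
Prime divisors of 442: [2, 13, 17]
phi(442) = 442 * (1 - 1/2) * (1 - 1/13) * (1 - 1/17)
phi(442) = 192


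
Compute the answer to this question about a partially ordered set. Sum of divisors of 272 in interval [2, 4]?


Interval [2,4] in divisors of 272: [2, 4]
Sum = 6


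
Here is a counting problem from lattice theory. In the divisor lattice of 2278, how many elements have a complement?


An element a is complemented if some b has a meet b = bottom, a join b = top.
a is complemented iff gcd(a, n/a)=1, i.e. a is a unitary divisor of 2278.
Complemented elements: 1, 2, 17, 34, 67, 134, ... (2 more)
Count: 8


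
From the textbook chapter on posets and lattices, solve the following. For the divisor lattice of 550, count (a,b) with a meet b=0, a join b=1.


Complement pair (a,b): a meet b = bottom, a join b = top.
Here: gcd(a,b)=1 and lcm(a,b)=550, i.e. a*b=550 with a,b coprime.
Pairs found: (1,550), (2,275), (11,50), (22,25), ... (4 more)
Total ordered pairs: 8


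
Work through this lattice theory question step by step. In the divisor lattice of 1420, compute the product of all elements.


Divisors of 1420: [1, 2, 4, 5, 10, 20, 71, 142, 284, 355, 710, 1420]
Product = n^(d(n)/2) = 1420^(12/2)
Product = 8198418170944000000


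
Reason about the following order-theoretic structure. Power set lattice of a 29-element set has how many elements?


Power set = 2^n.
2^29 = 536870912


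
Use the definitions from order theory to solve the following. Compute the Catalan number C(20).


C(n) = C(2n, n) / (n+1).
C(40, 20) = 137846528820
C(20) = 137846528820 / 21 = 6564120420


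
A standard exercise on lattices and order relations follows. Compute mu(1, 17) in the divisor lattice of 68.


In a divisor lattice, mu(a,b) = mu(b/a) where mu is the classical Mobius function.
b/a = 17/1 = 17
Prime factorization of 17: primes [17]
17 is squarefree with 1 prime factor(s), so mu(17) = (-1)^1 = -1


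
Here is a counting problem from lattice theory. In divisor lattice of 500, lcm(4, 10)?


Join=lcm.
gcd(4,10)=2
lcm=20


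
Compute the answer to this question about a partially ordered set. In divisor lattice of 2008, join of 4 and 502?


In a divisor lattice, join = lcm (least common multiple).
gcd(4,502) = 2
lcm(4,502) = 4*502/gcd = 2008/2 = 1004


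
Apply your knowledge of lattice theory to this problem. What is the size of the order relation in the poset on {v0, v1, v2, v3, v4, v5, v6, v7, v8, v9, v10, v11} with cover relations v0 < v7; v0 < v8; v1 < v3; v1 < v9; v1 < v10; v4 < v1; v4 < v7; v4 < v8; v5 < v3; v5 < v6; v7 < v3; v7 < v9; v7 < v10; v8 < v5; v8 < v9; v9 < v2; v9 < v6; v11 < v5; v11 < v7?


The order relation is {(a,b) : a <= b}, reflexive so it includes (a,a).
Examples: (v0,v0), (v0,v10), (v0,v2), (v0,v3), (v0,v5), ...
Total ordered pairs: 55


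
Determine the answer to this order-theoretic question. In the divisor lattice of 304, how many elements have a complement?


An element a is complemented if some b has a meet b = bottom, a join b = top.
a is complemented iff gcd(a, n/a)=1, i.e. a is a unitary divisor of 304.
Complemented elements: 1, 16, 19, 304
Count: 4


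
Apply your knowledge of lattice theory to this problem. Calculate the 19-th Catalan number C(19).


C(n) = C(2n, n) / (n+1).
C(38, 19) = 35345263800
C(19) = 35345263800 / 20 = 1767263190


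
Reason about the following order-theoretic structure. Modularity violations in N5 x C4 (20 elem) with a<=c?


Modular law: if a <= c then a v (b ^ c) = (a v b) ^ c.
Check all triples (a,b,c) with a <= c among 20 elements.
  e.g. a=(a,0), b=(c,0), c=(b,0): lhs=(a,0) != rhs=(b,0)
  e.g. a=(a,0), b=(c,1), c=(b,0): lhs=(a,0) != rhs=(b,0)
Total violating triples: 40


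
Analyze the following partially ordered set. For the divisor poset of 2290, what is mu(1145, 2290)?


In a divisor lattice, mu(a,b) = mu(b/a) where mu is the classical Mobius function.
b/a = 2290/1145 = 2
Prime factorization of 2: primes [2]
2 is squarefree with 1 prime factor(s), so mu(2) = (-1)^1 = -1


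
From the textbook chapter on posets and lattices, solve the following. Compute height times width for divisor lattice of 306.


Height = length of longest chain minus 1; width = size of largest antichain.
A maximum chain: 1 | 17 | 51 | 153 | 306  (height 4).
A maximum antichain: {6, 9, 34, 51}  (width 4).
Product = 4 * 4 = 16


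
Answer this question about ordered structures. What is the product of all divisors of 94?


Divisors of 94: [1, 2, 47, 94]
Product = n^(d(n)/2) = 94^(4/2)
Product = 8836


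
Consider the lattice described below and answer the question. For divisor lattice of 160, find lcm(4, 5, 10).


In a divisor lattice, join = lcm (least common multiple).
Compute lcm iteratively: start with first element, then lcm(current, next).
Elements: [4, 5, 10]
lcm(4,5) = 20
lcm(20,10) = 20
Final lcm = 20


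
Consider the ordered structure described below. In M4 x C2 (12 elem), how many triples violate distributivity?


Distributive law: a ^ (b v c) = (a ^ b) v (a ^ c).
Check all 12^3 = 1728 ordered triples (a,b,c).
  e.g. a=(a1,0), b=(a2,0), c=(a3,0): lhs=(a1,0) != rhs=(0,0)
  e.g. a=(a1,0), b=(a2,0), c=(a3,1): lhs=(a1,0) != rhs=(0,0)
Total violating triples: 192


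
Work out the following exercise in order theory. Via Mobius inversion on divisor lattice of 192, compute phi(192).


phi(n) = n * prod_{p|n} (1 - 1/p).
Prime divisors of 192: [2, 3]
phi(192) = 192 * (1 - 1/2) * (1 - 1/3)
phi(192) = 64


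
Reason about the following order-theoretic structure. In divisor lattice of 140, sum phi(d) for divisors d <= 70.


Divisors of 140 up to 70: [1, 2, 4, 5, 7, 10, 14, 20, 28, 35, 70]
phi values: [1, 1, 2, 4, 6, 4, 6, 8, 12, 24, 24]
Sum = 92


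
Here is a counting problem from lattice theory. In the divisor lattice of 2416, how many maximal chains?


A maximal chain goes from the minimum element to a maximal element via cover relations.
Counting all min-to-max paths in the cover graph.
Total maximal chains: 5


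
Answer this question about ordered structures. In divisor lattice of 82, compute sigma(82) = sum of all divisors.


sigma(n) = sum of divisors.
Divisors of 82: [1, 2, 41, 82]
Sum = 126


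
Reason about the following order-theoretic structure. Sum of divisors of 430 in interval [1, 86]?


Interval [1,86] in divisors of 430: [1, 2, 43, 86]
Sum = 132


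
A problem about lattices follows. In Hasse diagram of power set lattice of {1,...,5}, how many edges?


A cover relation a -< b holds when a < b with no c strictly between.
Cover relations:
  {} -< {1}
  {} -< {2}
  {} -< {3}
  {} -< {4}
  {} -< {5}
  {1} -< {1,2}
  {1} -< {1,3}
  {1} -< {1,4}
  ...72 more
Total: 80


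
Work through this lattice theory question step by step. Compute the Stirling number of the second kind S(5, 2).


S(n,k) = k*S(n-1,k) + S(n-1,k-1).
S(4,2) = 7, S(4,1) = 1
S(5,2) = 2*7 + 1 = 14 + 1
S(5,2) = 15


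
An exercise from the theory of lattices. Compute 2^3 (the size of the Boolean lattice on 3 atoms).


Power set = 2^n.
2^3 = 8


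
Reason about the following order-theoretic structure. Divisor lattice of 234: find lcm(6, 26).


In a divisor lattice, join = lcm (least common multiple).
gcd(6,26) = 2
lcm(6,26) = 6*26/gcd = 156/2 = 78


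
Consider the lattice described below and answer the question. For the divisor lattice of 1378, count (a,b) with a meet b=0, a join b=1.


Complement pair (a,b): a meet b = bottom, a join b = top.
Here: gcd(a,b)=1 and lcm(a,b)=1378, i.e. a*b=1378 with a,b coprime.
Pairs found: (1,1378), (2,689), (13,106), (26,53), ... (4 more)
Total ordered pairs: 8


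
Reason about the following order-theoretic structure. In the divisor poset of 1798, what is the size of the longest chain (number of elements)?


A chain is a totally ordered subset; we count the number of elements in a maximum chain.
Compute, for each element x, the size of the longest chain ending at x:
  1: 1
  2: 2
  29: 2
  31: 2
  58: 3
  62: 3
  ...
A maximum chain: 1 < 2 < 58 < 1798
Number of elements in the longest chain: 4


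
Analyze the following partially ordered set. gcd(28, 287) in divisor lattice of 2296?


Meet=gcd.
gcd(28,287)=7


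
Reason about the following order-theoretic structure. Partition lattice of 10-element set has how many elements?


B(n) = number of set partitions of an n-element set.
B(n) satisfies the recurrence: B(n+1) = sum_k C(n,k)*B(k).
B(10) = 115975


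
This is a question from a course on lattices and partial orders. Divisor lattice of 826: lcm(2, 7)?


Join=lcm.
gcd(2,7)=1
lcm=14


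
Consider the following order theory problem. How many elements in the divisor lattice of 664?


Divisors of 664: [1, 2, 4, 8, 83, 166, 332, 664]
Count: 8


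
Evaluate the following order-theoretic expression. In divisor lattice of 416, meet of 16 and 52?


In a divisor lattice, meet = gcd (greatest common divisor).
By Euclidean algorithm or factoring: gcd(16,52) = 4


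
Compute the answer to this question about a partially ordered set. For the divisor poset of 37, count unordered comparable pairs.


A comparable pair {a,b} has a < b or b < a in the order.
Count unordered pairs where one element is strictly below the other.
Examples: {1,37}
Total comparable pairs: 1


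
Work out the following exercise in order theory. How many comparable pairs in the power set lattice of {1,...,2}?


A comparable pair {a,b} has a < b or b < a in the order.
Count unordered pairs where one element is strictly below the other.
Examples: {{},{1}}, {{},{2}}, {{},{1,2}}, {{1},{1,2}}, ...
Total comparable pairs: 5


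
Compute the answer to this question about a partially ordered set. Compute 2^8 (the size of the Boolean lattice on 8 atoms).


Power set = 2^n.
2^8 = 256


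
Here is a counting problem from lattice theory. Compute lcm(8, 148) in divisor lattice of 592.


In a divisor lattice, join = lcm (least common multiple).
gcd(8,148) = 4
lcm(8,148) = 8*148/gcd = 1184/4 = 296


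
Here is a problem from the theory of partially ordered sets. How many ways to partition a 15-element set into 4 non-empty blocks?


S(n,k) = k*S(n-1,k) + S(n-1,k-1).
S(14,4) = 10391745, S(14,3) = 788970
S(15,4) = 4*10391745 + 788970 = 41566980 + 788970
S(15,4) = 42355950


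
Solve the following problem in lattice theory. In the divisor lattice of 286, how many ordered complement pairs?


Complement pair (a,b): a meet b = bottom, a join b = top.
Here: gcd(a,b)=1 and lcm(a,b)=286, i.e. a*b=286 with a,b coprime.
Pairs found: (1,286), (2,143), (11,26), (13,22), ... (4 more)
Total ordered pairs: 8


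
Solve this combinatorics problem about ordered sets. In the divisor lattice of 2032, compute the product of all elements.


Divisors of 2032: [1, 2, 4, 8, 16, 127, 254, 508, 1016, 2032]
Product = n^(d(n)/2) = 2032^(10/2)
Product = 34643241239314432


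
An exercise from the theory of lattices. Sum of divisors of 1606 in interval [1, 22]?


Interval [1,22] in divisors of 1606: [1, 2, 11, 22]
Sum = 36


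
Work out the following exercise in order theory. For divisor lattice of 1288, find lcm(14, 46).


In a divisor lattice, join = lcm (least common multiple).
Compute lcm iteratively: start with first element, then lcm(current, next).
Elements: [14, 46]
lcm(14,46) = 322
Final lcm = 322


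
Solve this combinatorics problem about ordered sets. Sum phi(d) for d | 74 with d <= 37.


Divisors of 74 up to 37: [1, 2, 37]
phi values: [1, 1, 36]
Sum = 38


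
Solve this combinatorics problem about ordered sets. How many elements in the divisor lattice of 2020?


Divisors of 2020: [1, 2, 4, 5, 10, 20, 101, 202, 404, 505, 1010, 2020]
Count: 12


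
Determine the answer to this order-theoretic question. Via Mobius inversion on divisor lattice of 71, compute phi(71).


phi(n) = n * prod_{p|n} (1 - 1/p).
Prime divisors of 71: [71]
phi(71) = 71 * (1 - 1/71)
phi(71) = 70


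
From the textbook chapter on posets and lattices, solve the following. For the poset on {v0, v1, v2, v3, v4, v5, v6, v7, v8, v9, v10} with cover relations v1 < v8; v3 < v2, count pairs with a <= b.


The order relation is {(a,b) : a <= b}, reflexive so it includes (a,a).
Examples: (v0,v0), (v1,v1), (v1,v8), (v10,v10), (v2,v2), ...
Total ordered pairs: 13


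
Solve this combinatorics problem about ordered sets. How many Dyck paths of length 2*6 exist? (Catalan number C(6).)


C(n) = C(2n, n) / (n+1).
C(12, 6) = 924
C(6) = 924 / 7 = 132


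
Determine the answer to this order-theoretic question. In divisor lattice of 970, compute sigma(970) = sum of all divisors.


sigma(n) = sum of divisors.
Divisors of 970: [1, 2, 5, 10, 97, 194, 485, 970]
Sum = 1764


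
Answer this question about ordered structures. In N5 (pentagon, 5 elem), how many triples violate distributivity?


Distributive law: a ^ (b v c) = (a ^ b) v (a ^ c).
Check all 5^3 = 125 ordered triples (a,b,c).
  e.g. a=b, b=a, c=c: lhs=b != rhs=a
  e.g. a=b, b=c, c=a: lhs=b != rhs=a
Total violating triples: 2


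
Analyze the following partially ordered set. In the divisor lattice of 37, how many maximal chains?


A maximal chain goes from the minimum element to a maximal element via cover relations.
Counting all min-to-max paths in the cover graph.
Total maximal chains: 1


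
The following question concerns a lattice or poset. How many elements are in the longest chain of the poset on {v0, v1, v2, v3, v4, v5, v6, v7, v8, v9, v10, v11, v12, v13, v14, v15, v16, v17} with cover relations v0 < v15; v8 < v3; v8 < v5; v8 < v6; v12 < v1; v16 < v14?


A chain is a totally ordered subset; we count the number of elements in a maximum chain.
Compute, for each element x, the size of the longest chain ending at x:
  v0: 1
  v2: 1
  v4: 1
  v7: 1
  v8: 1
  v9: 1
  ...
A maximum chain: v12 < v1
Number of elements in the longest chain: 2


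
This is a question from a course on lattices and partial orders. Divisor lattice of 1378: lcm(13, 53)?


Join=lcm.
gcd(13,53)=1
lcm=689


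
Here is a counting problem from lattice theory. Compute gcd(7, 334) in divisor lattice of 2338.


In a divisor lattice, meet = gcd (greatest common divisor).
By Euclidean algorithm or factoring: gcd(7,334) = 1


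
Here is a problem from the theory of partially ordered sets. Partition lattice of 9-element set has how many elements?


B(n) = number of set partitions of an n-element set.
B(n) satisfies the recurrence: B(n+1) = sum_k C(n,k)*B(k).
B(9) = 21147


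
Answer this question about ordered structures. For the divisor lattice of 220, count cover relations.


A cover relation a -< b holds when a < b with no c strictly between.
Cover relations:
  1 -< 2
  1 -< 5
  1 -< 11
  2 -< 4
  2 -< 10
  2 -< 22
  4 -< 20
  4 -< 44
  ...12 more
Total: 20


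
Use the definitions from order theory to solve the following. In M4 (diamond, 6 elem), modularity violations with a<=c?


Modular law: if a <= c then a v (b ^ c) = (a v b) ^ c.
Check all triples (a,b,c) with a <= c among 6 elements.
This lattice is modular (diamonds M_m and their chain-products are modular).
Total violating triples: 0


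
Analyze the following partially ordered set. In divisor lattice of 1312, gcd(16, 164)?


Meet=gcd.
gcd(16,164)=4


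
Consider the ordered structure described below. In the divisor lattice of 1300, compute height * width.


Height = length of longest chain minus 1; width = size of largest antichain.
A maximum chain: 1 | 13 | 65 | 325 | 650 | 1300  (height 5).
A maximum antichain: {4, 10, 25, 26, 65}  (width 5).
Product = 5 * 5 = 25


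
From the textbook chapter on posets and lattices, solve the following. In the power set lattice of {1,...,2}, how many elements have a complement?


An element a is complemented if some b has a meet b = bottom, a join b = top.
every subset A has complement S\A, so all elements are complemented.
Complemented elements: {}, {1}, {2}, {1,2}
Count: 4


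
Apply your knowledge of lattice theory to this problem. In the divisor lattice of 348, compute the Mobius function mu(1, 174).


In a divisor lattice, mu(a,b) = mu(b/a) where mu is the classical Mobius function.
b/a = 174/1 = 174
Prime factorization of 174: primes [2, 3, 29]
174 is squarefree with 3 prime factor(s), so mu(174) = (-1)^3 = -1


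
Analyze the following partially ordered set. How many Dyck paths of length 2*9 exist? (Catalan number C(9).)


C(n) = C(2n, n) / (n+1).
C(18, 9) = 48620
C(9) = 48620 / 10 = 4862


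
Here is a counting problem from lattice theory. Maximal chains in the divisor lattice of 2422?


A maximal chain goes from the minimum element to a maximal element via cover relations.
Counting all min-to-max paths in the cover graph.
Total maximal chains: 6


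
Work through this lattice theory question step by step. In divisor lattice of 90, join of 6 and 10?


In a divisor lattice, join = lcm (least common multiple).
gcd(6,10) = 2
lcm(6,10) = 6*10/gcd = 60/2 = 30


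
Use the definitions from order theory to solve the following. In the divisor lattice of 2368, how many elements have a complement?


An element a is complemented if some b has a meet b = bottom, a join b = top.
a is complemented iff gcd(a, n/a)=1, i.e. a is a unitary divisor of 2368.
Complemented elements: 1, 37, 64, 2368
Count: 4


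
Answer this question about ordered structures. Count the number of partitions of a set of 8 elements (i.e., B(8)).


B(n) = number of set partitions of an n-element set.
B(n) satisfies the recurrence: B(n+1) = sum_k C(n,k)*B(k).
B(8) = 4140


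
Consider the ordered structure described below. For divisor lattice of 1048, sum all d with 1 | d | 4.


Interval [1,4] in divisors of 1048: [1, 2, 4]
Sum = 7


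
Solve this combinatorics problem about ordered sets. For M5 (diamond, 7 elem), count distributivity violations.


Distributive law: a ^ (b v c) = (a ^ b) v (a ^ c).
Check all 7^3 = 343 ordered triples (a,b,c).
  e.g. a=a1, b=a2, c=a3: lhs=a1 != rhs=0
  e.g. a=a1, b=a2, c=a4: lhs=a1 != rhs=0
Total violating triples: 60


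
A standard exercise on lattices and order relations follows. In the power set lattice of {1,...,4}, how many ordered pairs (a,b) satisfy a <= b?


The order relation is {(a,b) : a <= b}, reflexive so it includes (a,a).
Examples: ({},{}), ({},{1,2}), ({},{1,2,3}), ({},{1,2,3,4}), ({},{1,2,4}), ...
Total ordered pairs: 81


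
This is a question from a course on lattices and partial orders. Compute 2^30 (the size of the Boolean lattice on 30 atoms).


Power set = 2^n.
2^30 = 1073741824


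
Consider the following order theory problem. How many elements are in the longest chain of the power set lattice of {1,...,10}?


A chain is a totally ordered subset; we count the number of elements in a maximum chain.
Compute, for each element x, the size of the longest chain ending at x:
  {}: 1
  {1}: 2
  {2}: 2
  {3}: 2
  {4}: 2
  {5}: 2
  ...
A maximum chain: {} < {1} < {1,2} < {1,2,3} < {1,2,3,4} < {1,2,3,4,5} < {1,2,3,4,5,6} < {1,2,3,4,5,6,7} < {1,2,3,4,5,6,7,8} < {1,2,3,4,5,6,7,8,9} < {1,2,3,4,5,6,7,8,9,10}
Number of elements in the longest chain: 11


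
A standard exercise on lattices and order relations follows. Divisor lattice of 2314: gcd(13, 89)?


Meet=gcd.
gcd(13,89)=1


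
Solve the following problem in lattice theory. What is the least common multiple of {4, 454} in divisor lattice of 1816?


In a divisor lattice, join = lcm (least common multiple).
Compute lcm iteratively: start with first element, then lcm(current, next).
Elements: [4, 454]
lcm(4,454) = 908
Final lcm = 908


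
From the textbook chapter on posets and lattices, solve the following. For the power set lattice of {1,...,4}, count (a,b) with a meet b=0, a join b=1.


Complement pair (a,b): a meet b = bottom, a join b = top.
Here: A intersect B = {} and A union B = {1,...,4}.
Pairs found: ({},{1,2,3,4}), ({1},{2,3,4}), ({2},{1,3,4}), ({3},{1,2,4}), ... (12 more)
Total ordered pairs: 16


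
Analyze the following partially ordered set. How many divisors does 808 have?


Divisors of 808: [1, 2, 4, 8, 101, 202, 404, 808]
Count: 8


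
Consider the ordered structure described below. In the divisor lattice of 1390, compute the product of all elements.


Divisors of 1390: [1, 2, 5, 10, 139, 278, 695, 1390]
Product = n^(d(n)/2) = 1390^(8/2)
Product = 3733010410000


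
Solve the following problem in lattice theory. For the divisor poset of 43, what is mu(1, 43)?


In a divisor lattice, mu(a,b) = mu(b/a) where mu is the classical Mobius function.
b/a = 43/1 = 43
Prime factorization of 43: primes [43]
43 is squarefree with 1 prime factor(s), so mu(43) = (-1)^1 = -1


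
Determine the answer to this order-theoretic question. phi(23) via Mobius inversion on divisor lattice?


phi(n) = n * prod_{p|n} (1 - 1/p).
Prime divisors of 23: [23]
phi(23) = 23 * (1 - 1/23)
phi(23) = 22


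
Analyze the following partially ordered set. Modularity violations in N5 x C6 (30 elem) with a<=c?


Modular law: if a <= c then a v (b ^ c) = (a v b) ^ c.
Check all triples (a,b,c) with a <= c among 30 elements.
  e.g. a=(a,0), b=(c,0), c=(b,0): lhs=(a,0) != rhs=(b,0)
  e.g. a=(a,0), b=(c,1), c=(b,0): lhs=(a,0) != rhs=(b,0)
Total violating triples: 126


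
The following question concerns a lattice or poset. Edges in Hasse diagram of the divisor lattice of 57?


A cover relation a -< b holds when a < b with no c strictly between.
Cover relations:
  1 -< 3
  1 -< 19
  3 -< 57
  19 -< 57
Total: 4


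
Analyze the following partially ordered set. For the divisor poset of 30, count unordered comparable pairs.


A comparable pair {a,b} has a < b or b < a in the order.
Count unordered pairs where one element is strictly below the other.
Examples: {1,2}, {1,3}, {1,5}, {1,6}, ...
Total comparable pairs: 19


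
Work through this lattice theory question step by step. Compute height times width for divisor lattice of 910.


Height = length of longest chain minus 1; width = size of largest antichain.
A maximum chain: 1 | 13 | 91 | 455 | 910  (height 4).
A maximum antichain: {10, 14, 26, 35, 65, 91}  (width 6).
Product = 4 * 6 = 24


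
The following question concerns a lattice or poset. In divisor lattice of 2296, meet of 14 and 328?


In a divisor lattice, meet = gcd (greatest common divisor).
By Euclidean algorithm or factoring: gcd(14,328) = 2


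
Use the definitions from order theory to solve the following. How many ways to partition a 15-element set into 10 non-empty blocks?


S(n,k) = k*S(n-1,k) + S(n-1,k-1).
S(14,10) = 752752, S(14,9) = 5135130
S(15,10) = 10*752752 + 5135130 = 7527520 + 5135130
S(15,10) = 12662650


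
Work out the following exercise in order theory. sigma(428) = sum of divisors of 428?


sigma(n) = sum of divisors.
Divisors of 428: [1, 2, 4, 107, 214, 428]
Sum = 756


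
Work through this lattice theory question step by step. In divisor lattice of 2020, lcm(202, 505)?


Join=lcm.
gcd(202,505)=101
lcm=1010


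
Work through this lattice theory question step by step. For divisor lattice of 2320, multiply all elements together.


Divisors of 2320: [1, 2, 4, 5, 8, 10, 16, 20, 29, 40, 58, 80, 116, 145, 232, 290, 464, 580, 1160, 2320]
Product = n^(d(n)/2) = 2320^(20/2)
Product = 4517309520537513613066240000000000


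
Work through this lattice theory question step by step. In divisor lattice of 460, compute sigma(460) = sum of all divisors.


sigma(n) = sum of divisors.
Divisors of 460: [1, 2, 4, 5, 10, 20, 23, 46, 92, 115, 230, 460]
Sum = 1008


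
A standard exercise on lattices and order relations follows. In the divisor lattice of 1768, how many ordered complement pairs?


Complement pair (a,b): a meet b = bottom, a join b = top.
Here: gcd(a,b)=1 and lcm(a,b)=1768, i.e. a*b=1768 with a,b coprime.
Pairs found: (1,1768), (8,221), (13,136), (17,104), ... (4 more)
Total ordered pairs: 8


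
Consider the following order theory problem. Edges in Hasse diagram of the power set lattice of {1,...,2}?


A cover relation a -< b holds when a < b with no c strictly between.
Cover relations:
  {} -< {1}
  {} -< {2}
  {1} -< {1,2}
  {2} -< {1,2}
Total: 4


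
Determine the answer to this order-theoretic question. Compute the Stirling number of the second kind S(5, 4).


S(n,k) = k*S(n-1,k) + S(n-1,k-1).
S(4,4) = 1, S(4,3) = 6
S(5,4) = 4*1 + 6 = 4 + 6
S(5,4) = 10


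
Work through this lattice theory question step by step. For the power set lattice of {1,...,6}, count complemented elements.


An element a is complemented if some b has a meet b = bottom, a join b = top.
every subset A has complement S\A, so all elements are complemented.
Complemented elements: {}, {1}, {2}, {3}, {4}, {5}, ... (58 more)
Count: 64


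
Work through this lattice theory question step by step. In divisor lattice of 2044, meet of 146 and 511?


In a divisor lattice, meet = gcd (greatest common divisor).
By Euclidean algorithm or factoring: gcd(146,511) = 73


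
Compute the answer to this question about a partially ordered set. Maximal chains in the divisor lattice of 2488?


A maximal chain goes from the minimum element to a maximal element via cover relations.
Counting all min-to-max paths in the cover graph.
Total maximal chains: 4


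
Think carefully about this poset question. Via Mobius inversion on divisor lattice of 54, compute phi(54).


phi(n) = n * prod_{p|n} (1 - 1/p).
Prime divisors of 54: [2, 3]
phi(54) = 54 * (1 - 1/2) * (1 - 1/3)
phi(54) = 18


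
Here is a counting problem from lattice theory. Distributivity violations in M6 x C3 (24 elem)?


Distributive law: a ^ (b v c) = (a ^ b) v (a ^ c).
Check all 24^3 = 13824 ordered triples (a,b,c).
  e.g. a=(a1,0), b=(a2,0), c=(a3,0): lhs=(a1,0) != rhs=(0,0)
  e.g. a=(a1,0), b=(a2,0), c=(a3,1): lhs=(a1,0) != rhs=(0,0)
Total violating triples: 3240


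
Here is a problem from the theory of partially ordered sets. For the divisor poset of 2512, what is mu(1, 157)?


In a divisor lattice, mu(a,b) = mu(b/a) where mu is the classical Mobius function.
b/a = 157/1 = 157
Prime factorization of 157: primes [157]
157 is squarefree with 1 prime factor(s), so mu(157) = (-1)^1 = -1


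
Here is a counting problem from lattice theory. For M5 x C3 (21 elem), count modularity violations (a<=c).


Modular law: if a <= c then a v (b ^ c) = (a v b) ^ c.
Check all triples (a,b,c) with a <= c among 21 elements.
This lattice is modular (diamonds M_m and their chain-products are modular).
Total violating triples: 0


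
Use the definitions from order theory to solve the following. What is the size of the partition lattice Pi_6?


B(n) = number of set partitions of an n-element set.
B(n) satisfies the recurrence: B(n+1) = sum_k C(n,k)*B(k).
B(6) = 203


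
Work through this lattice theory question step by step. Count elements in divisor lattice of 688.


Divisors of 688: [1, 2, 4, 8, 16, 43, 86, 172, 344, 688]
Count: 10


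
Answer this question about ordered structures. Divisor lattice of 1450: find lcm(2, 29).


In a divisor lattice, join = lcm (least common multiple).
gcd(2,29) = 1
lcm(2,29) = 2*29/gcd = 58/1 = 58


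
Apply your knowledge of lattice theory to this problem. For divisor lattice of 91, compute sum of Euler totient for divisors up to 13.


Divisors of 91 up to 13: [1, 7, 13]
phi values: [1, 6, 12]
Sum = 19


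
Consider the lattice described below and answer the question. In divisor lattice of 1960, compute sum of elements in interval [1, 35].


Interval [1,35] in divisors of 1960: [1, 5, 7, 35]
Sum = 48


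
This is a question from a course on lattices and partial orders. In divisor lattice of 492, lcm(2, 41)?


Join=lcm.
gcd(2,41)=1
lcm=82


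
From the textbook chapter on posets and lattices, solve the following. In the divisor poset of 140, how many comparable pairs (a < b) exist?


A comparable pair {a,b} has a < b or b < a in the order.
Count unordered pairs where one element is strictly below the other.
Examples: {1,2}, {1,4}, {1,5}, {1,7}, ...
Total comparable pairs: 42


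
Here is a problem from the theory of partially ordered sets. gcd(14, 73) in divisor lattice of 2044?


Meet=gcd.
gcd(14,73)=1


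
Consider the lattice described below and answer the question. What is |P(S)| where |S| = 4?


Power set = 2^n.
2^4 = 16


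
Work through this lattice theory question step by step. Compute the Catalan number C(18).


C(n) = C(2n, n) / (n+1).
C(36, 18) = 9075135300
C(18) = 9075135300 / 19 = 477638700


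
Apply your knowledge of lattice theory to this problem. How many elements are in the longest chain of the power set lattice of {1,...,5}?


A chain is a totally ordered subset; we count the number of elements in a maximum chain.
Compute, for each element x, the size of the longest chain ending at x:
  {}: 1
  {1}: 2
  {2}: 2
  {3}: 2
  {4}: 2
  {5}: 2
  ...
A maximum chain: {} < {1} < {1,2} < {1,2,3} < {1,2,3,4} < {1,2,3,4,5}
Number of elements in the longest chain: 6


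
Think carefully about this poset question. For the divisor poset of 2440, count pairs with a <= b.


The order relation is {(a,b) : a <= b}, reflexive so it includes (a,a).
Examples: (1,1), (1,10), (1,122), (1,1220), (1,2), ...
Total ordered pairs: 90


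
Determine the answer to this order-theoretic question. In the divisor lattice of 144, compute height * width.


Height = length of longest chain minus 1; width = size of largest antichain.
A maximum chain: 1 | 3 | 9 | 18 | 36 | 72 | 144  (height 6).
A maximum antichain: {4, 6, 9}  (width 3).
Product = 6 * 3 = 18


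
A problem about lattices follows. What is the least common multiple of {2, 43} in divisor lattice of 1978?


In a divisor lattice, join = lcm (least common multiple).
Compute lcm iteratively: start with first element, then lcm(current, next).
Elements: [2, 43]
lcm(2,43) = 86
Final lcm = 86


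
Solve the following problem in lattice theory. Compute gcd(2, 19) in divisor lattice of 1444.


In a divisor lattice, meet = gcd (greatest common divisor).
By Euclidean algorithm or factoring: gcd(2,19) = 1


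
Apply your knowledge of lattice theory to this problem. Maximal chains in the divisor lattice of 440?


A maximal chain goes from the minimum element to a maximal element via cover relations.
Counting all min-to-max paths in the cover graph.
Total maximal chains: 20


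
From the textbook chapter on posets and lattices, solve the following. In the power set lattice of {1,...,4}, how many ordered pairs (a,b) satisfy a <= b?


The order relation is {(a,b) : a <= b}, reflexive so it includes (a,a).
Examples: ({},{}), ({},{1,2}), ({},{1,2,3}), ({},{1,2,3,4}), ({},{1,2,4}), ...
Total ordered pairs: 81
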